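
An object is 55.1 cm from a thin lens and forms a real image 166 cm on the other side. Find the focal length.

Real image ⇒ d_i = +166 cm.
1/f = 1/d_o + 1/d_i = 1/(55.1) + 1/(166) = 0.02417, so f = 41.4 cm.
Since f is positive, the thin lens is converging.

f = 41.4 cm (converging)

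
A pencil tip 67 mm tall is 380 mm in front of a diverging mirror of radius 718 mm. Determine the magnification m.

f = R/2 = 718/2 = 359.0 mm; for a diverging mirror, f = -359.0 mm.
1/d_i = 1/f − 1/d_o = 1/(-359.0) − 1/(380) = -0.005417, so d_i = -184.6 mm.
m = −d_i/d_o = −(-184.6)/(380) = +0.486.
The image is virtual, upright and reduced, behind the mirror.

m = +0.486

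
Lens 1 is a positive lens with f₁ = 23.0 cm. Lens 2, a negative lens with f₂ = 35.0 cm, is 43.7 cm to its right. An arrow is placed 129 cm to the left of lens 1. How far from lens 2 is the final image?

10.8 cm

Lens 1: 1/d_i1 = 1/f₁ − 1/d_o1 = 1/(23.0) − 1/(129) = 0.03573, so d_i1 = 27.99 cm.
The intermediate image is 27.99 cm to the right of lens 1, which is 43.7 − (27.99) = 15.71 cm to the left of lens 2, so d_o2 = +15.71 cm.
Lens 2 is diverging, so f₂ = −35.0 cm.
Lens 2: 1/d_i2 = 1/f₂ − 1/d_o2 = 1/(-35.0) − 1/(15.71) = -0.09223, so d_i2 = -10.8 cm.
The final image is virtual, 10.8 cm to the left of lens 2 (overall magnification ≈ -0.15).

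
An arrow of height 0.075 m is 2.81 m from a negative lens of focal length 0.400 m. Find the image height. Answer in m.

0.00935 m

For a negative lens, f = -0.400 m.
1/d_i = 1/f − 1/d_o = 1/(-0.4000) − 1/(2.81) = -2.856, so d_i = -0.3502 m.
m = −d_i/d_o = +0.1246.
|h_i| = |m|·h_o = 0.1246 × 0.075 = 0.00935 m. The image is virtual, upright and reduced, on the same side as the object.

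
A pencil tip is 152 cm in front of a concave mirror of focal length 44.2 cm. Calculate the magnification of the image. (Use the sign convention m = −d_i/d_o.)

m = -0.410

1/d_i = 1/f − 1/d_o = 1/(44.20) − 1/(152) = 0.01605, so d_i = 62.32 cm.
m = −d_i/d_o = −(62.32)/(152) = -0.410.
The image is real, inverted and reduced, in front of the mirror.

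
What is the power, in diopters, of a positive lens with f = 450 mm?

f = 45.0 cm = 0.450 m.
P = 1/f = 1/(0.450 m) = +2.22 D.

P = +2.22 D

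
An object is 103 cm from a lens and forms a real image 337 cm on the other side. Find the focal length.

f = 78.9 cm (converging)

Real image ⇒ d_i = +337 cm.
1/f = 1/d_o + 1/d_i = 1/(103) + 1/(337) = 0.01268, so f = 78.9 cm.
Since f is positive, the lens is converging.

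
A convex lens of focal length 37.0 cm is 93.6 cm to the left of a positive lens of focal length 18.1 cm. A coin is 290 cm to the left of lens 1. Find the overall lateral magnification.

Lens 1: 1/d_i1 = 1/(37.0) − 1/(290) = 0.02358, so d_i1 = 42.41 cm; m₁ = −d_i1/d_o1 = -0.1462.
d_o2 = 93.6 − (42.41) = 51.19 cm.
Lens 2: 1/d_i2 = 1/(18.1) − 1/(51.19) = 0.03571, so d_i2 = 28.00 cm; m₂ = −d_i2/d_o2 = -0.5470.
m = m₁·m₂ = (-0.1462)(-0.5470) = +0.0800.

m = +0.0800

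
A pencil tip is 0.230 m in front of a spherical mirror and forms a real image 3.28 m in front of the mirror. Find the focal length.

f = 0.215 m (concave)

Real image ⇒ d_i = +3.28 m.
1/f = 1/d_o + 1/d_i = 1/(0.230) + 1/(3.28) = 4.653, so f = 0.215 m.
Since f is positive, the spherical mirror is concave.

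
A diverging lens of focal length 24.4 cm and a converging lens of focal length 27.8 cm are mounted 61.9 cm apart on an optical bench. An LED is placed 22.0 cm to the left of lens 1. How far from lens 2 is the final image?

Lens 1 is diverging, so f₁ = −24.4 cm.
Lens 1: 1/d_i1 = 1/f₁ − 1/d_o1 = 1/(-24.4) − 1/(22.0) = -0.08644, so d_i1 = -11.57 cm.
The intermediate image is 11.57 cm to the left of lens 1 (virtual), which is 61.9 − (-11.57) = 73.47 cm to the left of lens 2, so d_o2 = +73.47 cm.
Lens 2: 1/d_i2 = 1/f₂ − 1/d_o2 = 1/(27.8) − 1/(73.47) = 0.02236, so d_i2 = 44.7 cm.
The final image is real, 44.7 cm to the right of lens 2 (overall magnification ≈ -0.32).

44.7 cm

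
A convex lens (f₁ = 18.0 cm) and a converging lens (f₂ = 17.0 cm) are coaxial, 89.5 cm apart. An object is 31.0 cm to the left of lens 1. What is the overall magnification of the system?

m = +0.796

Lens 1: 1/d_i1 = 1/(18.0) − 1/(31.0) = 0.02330, so d_i1 = 42.92 cm; m₁ = −d_i1/d_o1 = -1.385.
d_o2 = 89.5 − (42.92) = 46.58 cm.
Lens 2: 1/d_i2 = 1/(17.0) − 1/(46.58) = 0.03736, so d_i2 = 26.77 cm; m₂ = −d_i2/d_o2 = -0.5747.
m = m₁·m₂ = (-1.385)(-0.5747) = +0.796.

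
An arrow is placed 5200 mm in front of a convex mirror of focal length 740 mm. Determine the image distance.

For a convex mirror, f = -740 mm.
Mirror equation: 1/v = 1/f − 1/u = 1/(-740.0) − 1/(5200) = -0.001351 − 0.0001923 = -0.001544, so v = -648 mm.
The image is virtual, upright and reduced, behind the mirror.

648 mm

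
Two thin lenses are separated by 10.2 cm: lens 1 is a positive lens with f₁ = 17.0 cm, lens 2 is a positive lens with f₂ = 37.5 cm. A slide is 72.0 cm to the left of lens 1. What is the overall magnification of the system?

Lens 1: 1/d_i1 = 1/(17.0) − 1/(72.0) = 0.04493, so d_i1 = 22.25 cm; m₁ = −d_i1/d_o1 = -0.3090.
d_o2 = 10.2 − (22.25) = -12.05 cm (virtual object).
Lens 2: 1/d_i2 = 1/(37.5) − 1/(-12.05) = 0.1097, so d_i2 = 9.120 cm; m₂ = −d_i2/d_o2 = +0.7568.
m = m₁·m₂ = (-0.3090)(+0.7568) = -0.234.

m = -0.234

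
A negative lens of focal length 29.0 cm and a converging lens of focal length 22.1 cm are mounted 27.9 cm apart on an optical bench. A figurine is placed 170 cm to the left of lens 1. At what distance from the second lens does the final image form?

38.1 cm

Lens 1 is diverging, so f₁ = −29.0 cm.
Lens 1: 1/d_i1 = 1/f₁ − 1/d_o1 = 1/(-29.0) − 1/(170) = -0.04037, so d_i1 = -24.77 cm.
The intermediate image is 24.77 cm to the left of lens 1 (virtual), which is 27.9 − (-24.77) = 52.67 cm to the left of lens 2, so d_o2 = +52.67 cm.
Lens 2: 1/d_i2 = 1/f₂ − 1/d_o2 = 1/(22.1) − 1/(52.67) = 0.02626, so d_i2 = 38.1 cm.
The final image is real, 38.1 cm to the right of lens 2 (overall magnification ≈ -0.11).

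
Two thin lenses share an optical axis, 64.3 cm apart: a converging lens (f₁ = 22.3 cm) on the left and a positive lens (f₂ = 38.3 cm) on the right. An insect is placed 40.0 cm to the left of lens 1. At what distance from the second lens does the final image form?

21.8 cm

Lens 1: 1/d_i1 = 1/f₁ − 1/d_o1 = 1/(22.3) − 1/(40.0) = 0.01984, so d_i1 = 50.40 cm.
The intermediate image is 50.40 cm to the right of lens 1, which is 64.3 − (50.40) = 13.90 cm to the left of lens 2, so d_o2 = +13.90 cm.
Lens 2: 1/d_i2 = 1/f₂ − 1/d_o2 = 1/(38.3) − 1/(13.90) = -0.04583, so d_i2 = -21.8 cm.
The final image is virtual, 21.8 cm to the left of lens 2 (overall magnification ≈ -2.0).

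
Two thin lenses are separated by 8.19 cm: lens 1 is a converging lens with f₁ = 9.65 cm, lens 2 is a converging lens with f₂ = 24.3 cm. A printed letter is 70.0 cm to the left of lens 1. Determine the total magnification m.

Lens 1: 1/d_i1 = 1/(9.65) − 1/(70.0) = 0.08934, so d_i1 = 11.19 cm; m₁ = −d_i1/d_o1 = -0.1599.
d_o2 = 8.19 − (11.19) = -3.000 cm (virtual object).
Lens 2: 1/d_i2 = 1/(24.3) − 1/(-3.000) = 0.3745, so d_i2 = 2.670 cm; m₂ = −d_i2/d_o2 = +0.8901.
m = m₁·m₂ = (-0.1599)(+0.8901) = -0.142.

m = -0.142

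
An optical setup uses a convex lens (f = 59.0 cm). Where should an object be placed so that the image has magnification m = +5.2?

47.7 cm

m = −d_i/d_o ⇒ d_i = −m·d_o.
1/f = 1/d_o + 1/d_i = 1/d_o − 1/(m·d_o) = (1 − 1/m)/d_o, so d_o = f(1 − 1/m) = (59.00)(1 − 1/(+5.2)) = 47.7 cm.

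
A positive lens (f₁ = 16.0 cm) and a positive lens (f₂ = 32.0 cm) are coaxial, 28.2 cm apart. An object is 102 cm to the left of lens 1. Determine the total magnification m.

Lens 1: 1/d_i1 = 1/(16.0) − 1/(102) = 0.05270, so d_i1 = 18.98 cm; m₁ = −d_i1/d_o1 = -0.1861.
d_o2 = 28.2 − (18.98) = 9.220 cm.
Lens 2: 1/d_i2 = 1/(32.0) − 1/(9.220) = -0.07721, so d_i2 = -12.95 cm; m₂ = −d_i2/d_o2 = +1.405.
m = m₁·m₂ = (-0.1861)(+1.405) = -0.261.

m = -0.261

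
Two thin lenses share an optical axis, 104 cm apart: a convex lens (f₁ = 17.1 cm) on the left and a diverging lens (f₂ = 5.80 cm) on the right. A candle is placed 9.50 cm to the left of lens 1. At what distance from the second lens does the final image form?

5.54 cm

Lens 1: 1/d_i1 = 1/f₁ − 1/d_o1 = 1/(17.1) − 1/(9.50) = -0.04678, so d_i1 = -21.38 cm.
The intermediate image is 21.38 cm to the left of lens 1 (virtual), which is 104 − (-21.38) = 125.4 cm to the left of lens 2, so d_o2 = +125.4 cm.
Lens 2 is diverging, so f₂ = −5.80 cm.
Lens 2: 1/d_i2 = 1/f₂ − 1/d_o2 = 1/(-5.80) − 1/(125.4) = -0.1804, so d_i2 = -5.54 cm.
The final image is virtual, 5.54 cm to the left of lens 2 (overall magnification ≈ 0.099).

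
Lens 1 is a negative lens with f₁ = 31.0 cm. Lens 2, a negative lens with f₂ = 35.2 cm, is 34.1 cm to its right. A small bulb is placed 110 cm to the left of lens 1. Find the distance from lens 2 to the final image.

21.9 cm

Lens 1 is diverging, so f₁ = −31.0 cm.
Lens 1: 1/d_i1 = 1/f₁ − 1/d_o1 = 1/(-31.0) − 1/(110) = -0.04135, so d_i1 = -24.18 cm.
The intermediate image is 24.18 cm to the left of lens 1 (virtual), which is 34.1 − (-24.18) = 58.28 cm to the left of lens 2, so d_o2 = +58.28 cm.
Lens 2 is diverging, so f₂ = −35.2 cm.
Lens 2: 1/d_i2 = 1/f₂ − 1/d_o2 = 1/(-35.2) − 1/(58.28) = -0.04557, so d_i2 = -21.9 cm.
The final image is virtual, 21.9 cm to the left of lens 2 (overall magnification ≈ 0.083).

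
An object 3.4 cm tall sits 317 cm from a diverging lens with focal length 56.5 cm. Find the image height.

0.514 cm

For a diverging lens, f = -56.5 cm.
1/d_i = 1/f − 1/d_o = 1/(-56.50) − 1/(317) = -0.02085, so d_i = -47.95 cm.
m = −d_i/d_o = +0.1513.
|h_i| = |m|·h_o = 0.1513 × 3.4 = 0.514 cm. The image is virtual, upright and reduced, on the same side as the object.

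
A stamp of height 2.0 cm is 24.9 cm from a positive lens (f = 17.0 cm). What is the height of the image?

1/d_i = 1/f − 1/d_o = 1/(17.00) − 1/(24.9) = 0.01866, so d_i = 53.58 cm.
m = −d_i/d_o = -2.152.
|h_i| = |m|·h_o = 2.152 × 2.0 = 4.30 cm. The image is real, inverted and enlarged, on the far side of the lens.

4.30 cm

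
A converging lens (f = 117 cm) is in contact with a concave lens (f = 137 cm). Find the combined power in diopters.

P₁ = 1/f₁ = 1/(1.17 m) = +0.8547 D; P₂ = 1/f₂ = 1/(-1.37 m) = -0.7299 D.
For thin lenses in contact, P = P₁ + P₂ = (+0.8547) + (-0.7299) = +0.125 D.

P = +0.125 D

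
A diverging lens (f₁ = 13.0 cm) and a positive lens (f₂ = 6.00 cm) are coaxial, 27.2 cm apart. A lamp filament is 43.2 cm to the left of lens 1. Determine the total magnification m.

m = -0.0445

f₁ = −13.0 cm (diverging).
Lens 1: 1/d_i1 = 1/(-13.0) − 1/(43.2) = -0.1001, so d_i1 = -9.993 cm; m₁ = −d_i1/d_o1 = +0.2313.
d_o2 = 27.2 − (-9.993) = 37.19 cm.
Lens 2: 1/d_i2 = 1/(6.00) − 1/(37.19) = 0.1398, so d_i2 = 7.154 cm; m₂ = −d_i2/d_o2 = -0.1924.
m = m₁·m₂ = (+0.2313)(-0.1924) = -0.0445.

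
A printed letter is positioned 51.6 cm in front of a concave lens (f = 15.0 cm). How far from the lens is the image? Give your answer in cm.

11.6 cm

For a concave lens, f = -15.0 cm.
Thin-lens equation: 1/d_i = 1/f − 1/d_o = 1/(-15.00) − 1/(51.6) = -0.06667 − 0.01938 = -0.08605, so d_i = -11.6 cm.
The image is virtual, upright and reduced, on the same side as the object.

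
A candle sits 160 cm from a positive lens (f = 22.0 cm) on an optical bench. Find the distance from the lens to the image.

Lens equation: 1/s_i = 1/f − 1/s_o = 1/(22.00) − 1/(160) = 0.04545 − 0.006250 = 0.03920, so s_i = 25.5 cm.
The image is real, inverted and reduced, on the far side of the lens.

25.5 cm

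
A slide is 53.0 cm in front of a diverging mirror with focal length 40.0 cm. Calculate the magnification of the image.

m = +0.430

For a diverging mirror, f = -40.0 cm.
1/d_i = 1/f − 1/d_o = 1/(-40.00) − 1/(53.0) = -0.04387, so d_i = -22.80 cm.
m = −d_i/d_o = −(-22.80)/(53.0) = +0.430.
The image is virtual, upright and reduced, behind the mirror.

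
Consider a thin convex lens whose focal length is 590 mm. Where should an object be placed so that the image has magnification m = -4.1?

m = −d_i/d_o ⇒ d_i = −m·d_o.
1/f = 1/d_o + 1/d_i = 1/d_o − 1/(m·d_o) = (1 − 1/m)/d_o, so d_o = f(1 − 1/m) = (590.0)(1 − 1/(-4.1)) = 734 mm.

734 mm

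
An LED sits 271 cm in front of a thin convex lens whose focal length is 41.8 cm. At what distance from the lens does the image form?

Lens equation: 1/v = 1/f − 1/u = 1/(41.80) − 1/(271) = 0.02392 − 0.003690 = 0.02023, so v = 49.4 cm.
The image is real, inverted and reduced, on the far side of the lens.

49.4 cm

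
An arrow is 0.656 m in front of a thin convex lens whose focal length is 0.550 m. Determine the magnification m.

m = -5.19

1/d_i = 1/f − 1/d_o = 1/(0.5500) − 1/(0.656) = 0.2938, so d_i = 3.404 m.
m = −d_i/d_o = −(3.404)/(0.656) = -5.19.
The image is real, inverted and enlarged, on the far side of the lens.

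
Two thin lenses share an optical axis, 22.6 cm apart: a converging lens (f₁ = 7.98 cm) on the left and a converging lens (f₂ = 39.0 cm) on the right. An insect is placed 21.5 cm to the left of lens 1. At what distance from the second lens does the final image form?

Lens 1: 1/d_i1 = 1/f₁ − 1/d_o1 = 1/(7.98) − 1/(21.5) = 0.07880, so d_i1 = 12.69 cm.
The intermediate image is 12.69 cm to the right of lens 1, which is 22.6 − (12.69) = 9.910 cm to the left of lens 2, so d_o2 = +9.910 cm.
Lens 2: 1/d_i2 = 1/f₂ − 1/d_o2 = 1/(39.0) − 1/(9.910) = -0.07527, so d_i2 = -13.3 cm.
The final image is virtual, 13.3 cm to the left of lens 2 (overall magnification ≈ -0.79).

13.3 cm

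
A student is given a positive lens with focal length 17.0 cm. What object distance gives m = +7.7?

m = −d_i/d_o ⇒ d_i = −m·d_o.
1/f = 1/d_o + 1/d_i = 1/d_o − 1/(m·d_o) = (1 − 1/m)/d_o, so d_o = f(1 − 1/m) = (17.00)(1 − 1/(+7.7)) = 14.8 cm.

14.8 cm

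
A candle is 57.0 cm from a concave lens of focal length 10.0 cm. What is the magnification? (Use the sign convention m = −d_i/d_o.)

m = +0.149

For a concave lens, f = -10.0 cm.
1/d_i = 1/f − 1/d_o = 1/(-10.00) − 1/(57.0) = -0.1175, so d_i = -8.507 cm.
m = −d_i/d_o = −(-8.507)/(57.0) = +0.149.
The image is virtual, upright and reduced, on the same side as the object.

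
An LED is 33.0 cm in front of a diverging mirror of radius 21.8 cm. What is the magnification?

f = R/2 = 21.8/2 = 10.90 cm; for a diverging mirror, f = -10.90 cm.
1/d_i = 1/f − 1/d_o = 1/(-10.90) − 1/(33.0) = -0.1220, so d_i = -8.194 cm.
m = −d_i/d_o = −(-8.194)/(33.0) = +0.248.
The image is virtual, upright and reduced, behind the mirror.

m = +0.248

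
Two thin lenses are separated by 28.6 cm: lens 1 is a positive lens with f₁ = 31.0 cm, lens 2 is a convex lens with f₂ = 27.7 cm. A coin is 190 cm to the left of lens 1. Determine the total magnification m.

Lens 1: 1/d_i1 = 1/(31.0) − 1/(190) = 0.02699, so d_i1 = 37.04 cm; m₁ = −d_i1/d_o1 = -0.1949.
d_o2 = 28.6 − (37.04) = -8.440 cm (virtual object).
Lens 2: 1/d_i2 = 1/(27.7) − 1/(-8.440) = 0.1546, so d_i2 = 6.469 cm; m₂ = −d_i2/d_o2 = +0.7665.
m = m₁·m₂ = (-0.1949)(+0.7665) = -0.149.

m = -0.149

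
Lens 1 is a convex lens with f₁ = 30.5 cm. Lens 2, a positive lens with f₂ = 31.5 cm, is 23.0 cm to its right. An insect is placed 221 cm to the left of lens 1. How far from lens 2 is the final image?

Lens 1: 1/d_i1 = 1/f₁ − 1/d_o1 = 1/(30.5) − 1/(221) = 0.02826, so d_i1 = 35.38 cm.
The intermediate image is 35.38 cm to the right of lens 1, which lies 12.38 cm to the right of lens 2 — a virtual object — so d_o2 = −12.38 cm.
Lens 2: 1/d_i2 = 1/f₂ − 1/d_o2 = 1/(31.5) − 1/(-12.38) = 0.1125, so d_i2 = 8.89 cm.
The final image is real, 8.89 cm to the right of lens 2 (overall magnification ≈ -0.11).

8.89 cm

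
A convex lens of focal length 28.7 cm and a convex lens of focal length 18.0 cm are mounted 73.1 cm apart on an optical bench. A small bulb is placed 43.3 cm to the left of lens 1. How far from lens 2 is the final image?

7.21 cm

Lens 1: 1/d_i1 = 1/f₁ − 1/d_o1 = 1/(28.7) − 1/(43.3) = 0.01175, so d_i1 = 85.12 cm.
The intermediate image is 85.12 cm to the right of lens 1, which lies 12.02 cm to the right of lens 2 — a virtual object — so d_o2 = −12.02 cm.
Lens 2: 1/d_i2 = 1/f₂ − 1/d_o2 = 1/(18.0) − 1/(-12.02) = 0.1388, so d_i2 = 7.21 cm.
The final image is real, 7.21 cm to the right of lens 2 (overall magnification ≈ -1.2).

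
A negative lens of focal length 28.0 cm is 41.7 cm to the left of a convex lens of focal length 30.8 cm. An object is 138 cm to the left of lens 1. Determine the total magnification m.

f₁ = −28.0 cm (diverging).
Lens 1: 1/d_i1 = 1/(-28.0) − 1/(138) = -0.04296, so d_i1 = -23.28 cm; m₁ = −d_i1/d_o1 = +0.1687.
d_o2 = 41.7 − (-23.28) = 64.98 cm.
Lens 2: 1/d_i2 = 1/(30.8) − 1/(64.98) = 0.01708, so d_i2 = 58.55 cm; m₂ = −d_i2/d_o2 = -0.9011.
m = m₁·m₂ = (+0.1687)(-0.9011) = -0.152.

m = -0.152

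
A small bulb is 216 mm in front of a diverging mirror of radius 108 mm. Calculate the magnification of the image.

m = +0.200

f = R/2 = 108/2 = 54.00 mm; for a diverging mirror, f = -54.00 mm.
1/d_i = 1/f − 1/d_o = 1/(-54.00) − 1/(216) = -0.02315, so d_i = -43.20 mm.
m = −d_i/d_o = −(-43.20)/(216) = +0.200.
The image is virtual, upright and reduced, behind the mirror.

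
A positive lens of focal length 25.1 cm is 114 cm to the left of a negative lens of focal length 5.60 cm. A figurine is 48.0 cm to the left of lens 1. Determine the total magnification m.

m = -0.0916

Lens 1: 1/d_i1 = 1/(25.1) − 1/(48.0) = 0.01901, so d_i1 = 52.61 cm; m₁ = −d_i1/d_o1 = -1.096.
d_o2 = 114 − (52.61) = 61.39 cm.
f₂ = −5.60 cm (diverging).
Lens 2: 1/d_i2 = 1/(-5.60) − 1/(61.39) = -0.1949, so d_i2 = -5.132 cm; m₂ = −d_i2/d_o2 = +0.08359.
m = m₁·m₂ = (-1.096)(+0.08359) = -0.0916.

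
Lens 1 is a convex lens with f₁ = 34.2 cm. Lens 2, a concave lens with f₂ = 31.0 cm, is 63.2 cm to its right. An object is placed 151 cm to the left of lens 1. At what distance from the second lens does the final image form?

11.8 cm

Lens 1: 1/d_i1 = 1/f₁ − 1/d_o1 = 1/(34.2) − 1/(151) = 0.02262, so d_i1 = 44.21 cm.
The intermediate image is 44.21 cm to the right of lens 1, which is 63.2 − (44.21) = 18.99 cm to the left of lens 2, so d_o2 = +18.99 cm.
Lens 2 is diverging, so f₂ = −31.0 cm.
Lens 2: 1/d_i2 = 1/f₂ − 1/d_o2 = 1/(-31.0) − 1/(18.99) = -0.08492, so d_i2 = -11.8 cm.
The final image is virtual, 11.8 cm to the left of lens 2 (overall magnification ≈ -0.18).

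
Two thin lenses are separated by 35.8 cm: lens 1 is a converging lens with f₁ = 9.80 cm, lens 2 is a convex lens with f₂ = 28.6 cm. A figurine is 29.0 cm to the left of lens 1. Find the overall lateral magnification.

Lens 1: 1/d_i1 = 1/(9.80) − 1/(29.0) = 0.06756, so d_i1 = 14.80 cm; m₁ = −d_i1/d_o1 = -0.5103.
d_o2 = 35.8 − (14.80) = 21.00 cm.
Lens 2: 1/d_i2 = 1/(28.6) − 1/(21.00) = -0.01265, so d_i2 = -79.03 cm; m₂ = −d_i2/d_o2 = +3.763.
m = m₁·m₂ = (-0.5103)(+3.763) = -1.92.

m = -1.92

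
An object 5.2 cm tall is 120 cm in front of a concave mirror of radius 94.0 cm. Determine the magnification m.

m = -0.644

f = R/2 = 94.0/2 = 47.00 cm.
1/d_i = 1/f − 1/d_o = 1/(47.00) − 1/(120) = 0.01294, so d_i = 77.26 cm.
m = −d_i/d_o = −(77.26)/(120) = -0.644.
The image is real, inverted and reduced, in front of the mirror.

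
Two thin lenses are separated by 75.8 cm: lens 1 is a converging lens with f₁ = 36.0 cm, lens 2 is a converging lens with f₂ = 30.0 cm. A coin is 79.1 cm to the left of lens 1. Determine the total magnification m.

m = -1.24

Lens 1: 1/d_i1 = 1/(36.0) − 1/(79.1) = 0.01514, so d_i1 = 66.07 cm; m₁ = −d_i1/d_o1 = -0.8353.
d_o2 = 75.8 − (66.07) = 9.730 cm.
Lens 2: 1/d_i2 = 1/(30.0) − 1/(9.730) = -0.06944, so d_i2 = -14.40 cm; m₂ = −d_i2/d_o2 = +1.480.
m = m₁·m₂ = (-0.8353)(+1.480) = -1.24.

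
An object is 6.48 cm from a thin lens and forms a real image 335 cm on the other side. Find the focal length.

Real image ⇒ d_i = +335 cm.
1/f = 1/d_o + 1/d_i = 1/(6.48) + 1/(335) = 0.1573, so f = 6.36 cm.
Since f is positive, the thin lens is converging.

f = 6.36 cm (converging)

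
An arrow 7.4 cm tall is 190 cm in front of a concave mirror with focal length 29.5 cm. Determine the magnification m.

m = -0.184

1/d_i = 1/f − 1/d_o = 1/(29.50) − 1/(190) = 0.02864, so d_i = 34.92 cm.
m = −d_i/d_o = −(34.92)/(190) = -0.184.
The image is real, inverted and reduced, in front of the mirror.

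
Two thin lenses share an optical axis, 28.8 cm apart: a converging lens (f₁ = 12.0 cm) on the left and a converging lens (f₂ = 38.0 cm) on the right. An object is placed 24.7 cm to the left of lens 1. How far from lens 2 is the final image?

Lens 1: 1/d_i1 = 1/f₁ − 1/d_o1 = 1/(12.0) − 1/(24.7) = 0.04285, so d_i1 = 23.34 cm.
The intermediate image is 23.34 cm to the right of lens 1, which is 28.8 − (23.34) = 5.460 cm to the left of lens 2, so d_o2 = +5.460 cm.
Lens 2: 1/d_i2 = 1/f₂ − 1/d_o2 = 1/(38.0) − 1/(5.460) = -0.1568, so d_i2 = -6.38 cm.
The final image is virtual, 6.38 cm to the left of lens 2 (overall magnification ≈ -1.1).

6.38 cm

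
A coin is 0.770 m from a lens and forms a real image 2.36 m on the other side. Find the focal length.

f = 0.581 m (converging)

Real image ⇒ d_i = +2.36 m.
1/f = 1/d_o + 1/d_i = 1/(0.770) + 1/(2.36) = 1.722, so f = 0.581 m.
Since f is positive, the lens is converging.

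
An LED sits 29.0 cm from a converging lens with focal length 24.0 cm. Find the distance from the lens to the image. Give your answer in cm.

139 cm

Lens equation: 1/q = 1/f − 1/p = 1/(24.00) − 1/(29.0) = 0.04167 − 0.03448 = 0.007184, so q = 139 cm.
The image is real, inverted and enlarged, on the far side of the lens.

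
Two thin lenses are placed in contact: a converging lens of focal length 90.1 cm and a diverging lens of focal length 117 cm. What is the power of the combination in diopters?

P₁ = 1/f₁ = 1/(0.901 m) = +1.110 D; P₂ = 1/f₂ = 1/(-1.17 m) = -0.8547 D.
For thin lenses in contact, P = P₁ + P₂ = (+1.110) + (-0.8547) = +0.255 D.

P = +0.255 D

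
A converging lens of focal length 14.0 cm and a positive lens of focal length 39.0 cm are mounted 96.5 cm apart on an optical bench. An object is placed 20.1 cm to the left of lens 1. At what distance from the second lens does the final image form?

Lens 1: 1/d_i1 = 1/f₁ − 1/d_o1 = 1/(14.0) − 1/(20.1) = 0.02168, so d_i1 = 46.13 cm.
The intermediate image is 46.13 cm to the right of lens 1, which is 96.5 − (46.13) = 50.37 cm to the left of lens 2, so d_o2 = +50.37 cm.
Lens 2: 1/d_i2 = 1/f₂ − 1/d_o2 = 1/(39.0) − 1/(50.37) = 0.005788, so d_i2 = 173 cm.
The final image is real, 173 cm to the right of lens 2 (overall magnification ≈ 7.9).

173 cm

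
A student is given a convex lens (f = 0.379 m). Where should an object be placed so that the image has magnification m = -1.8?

0.590 m

m = −d_i/d_o ⇒ d_i = −m·d_o.
1/f = 1/d_o + 1/d_i = 1/d_o − 1/(m·d_o) = (1 − 1/m)/d_o, so d_o = f(1 − 1/m) = (0.3790)(1 − 1/(-1.8)) = 0.590 m.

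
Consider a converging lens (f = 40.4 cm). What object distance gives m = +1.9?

19.1 cm

m = −d_i/d_o ⇒ d_i = −m·d_o.
1/f = 1/d_o + 1/d_i = 1/d_o − 1/(m·d_o) = (1 − 1/m)/d_o, so d_o = f(1 − 1/m) = (40.40)(1 − 1/(+1.9)) = 19.1 cm.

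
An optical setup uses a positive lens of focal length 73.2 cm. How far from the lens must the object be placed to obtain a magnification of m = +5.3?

m = −d_i/d_o ⇒ d_i = −m·d_o.
1/f = 1/d_o + 1/d_i = 1/d_o − 1/(m·d_o) = (1 − 1/m)/d_o, so d_o = f(1 − 1/m) = (73.20)(1 − 1/(+5.3)) = 59.4 cm.

59.4 cm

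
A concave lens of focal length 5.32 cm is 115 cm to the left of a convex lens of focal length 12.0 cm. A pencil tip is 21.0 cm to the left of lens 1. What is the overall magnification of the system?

f₁ = −5.32 cm (diverging).
Lens 1: 1/d_i1 = 1/(-5.32) − 1/(21.0) = -0.2356, so d_i1 = -4.245 cm; m₁ = −d_i1/d_o1 = +0.2021.
d_o2 = 115 − (-4.245) = 119.2 cm.
Lens 2: 1/d_i2 = 1/(12.0) − 1/(119.2) = 0.07494, so d_i2 = 13.34 cm; m₂ = −d_i2/d_o2 = -0.1119.
m = m₁·m₂ = (+0.2021)(-0.1119) = -0.0226.

m = -0.0226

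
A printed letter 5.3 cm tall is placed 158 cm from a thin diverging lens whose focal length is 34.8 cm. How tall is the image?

For a diverging lens, f = -34.8 cm.
1/d_i = 1/f − 1/d_o = 1/(-34.80) − 1/(158) = -0.03506, so d_i = -28.52 cm.
m = −d_i/d_o = +0.1805.
|h_i| = |m|·h_o = 0.1805 × 5.3 = 0.957 cm. The image is virtual, upright and reduced, on the same side as the object.

0.957 cm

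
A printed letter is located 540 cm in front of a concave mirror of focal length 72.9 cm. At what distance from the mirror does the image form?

84.3 cm

Mirror equation: 1/v = 1/f − 1/u = 1/(72.90) − 1/(540) = 0.01372 − 0.001852 = 0.01187, so v = 84.3 cm.
The image is real, inverted and reduced, in front of the mirror.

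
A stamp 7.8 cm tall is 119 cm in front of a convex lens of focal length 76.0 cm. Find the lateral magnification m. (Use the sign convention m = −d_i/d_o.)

1/d_i = 1/f − 1/d_o = 1/(76.00) − 1/(119) = 0.004755, so d_i = 210.3 cm.
m = −d_i/d_o = −(210.3)/(119) = -1.77.
The image is real, inverted and enlarged, on the far side of the lens.

m = -1.77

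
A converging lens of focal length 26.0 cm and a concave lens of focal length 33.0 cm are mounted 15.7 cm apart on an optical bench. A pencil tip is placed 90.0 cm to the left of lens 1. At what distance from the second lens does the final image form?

56.7 cm

Lens 1: 1/d_i1 = 1/f₁ − 1/d_o1 = 1/(26.0) − 1/(90.0) = 0.02735, so d_i1 = 36.56 cm.
The intermediate image is 36.56 cm to the right of lens 1, which lies 20.86 cm to the right of lens 2 — a virtual object — so d_o2 = −20.86 cm.
Lens 2 is diverging, so f₂ = −33.0 cm.
Lens 2: 1/d_i2 = 1/f₂ − 1/d_o2 = 1/(-33.0) − 1/(-20.86) = 0.01764, so d_i2 = 56.7 cm.
The final image is real, 56.7 cm to the right of lens 2 (overall magnification ≈ -1.1).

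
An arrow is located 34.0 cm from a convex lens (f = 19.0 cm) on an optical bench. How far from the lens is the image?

43.1 cm

Lens equation: 1/q = 1/f − 1/p = 1/(19.00) − 1/(34.0) = 0.05263 − 0.02941 = 0.02322, so q = 43.1 cm.
The image is real, inverted and enlarged, on the far side of the lens.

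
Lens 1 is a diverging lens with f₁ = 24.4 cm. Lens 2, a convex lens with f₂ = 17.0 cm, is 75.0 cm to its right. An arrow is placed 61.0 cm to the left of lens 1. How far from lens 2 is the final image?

Lens 1 is diverging, so f₁ = −24.4 cm.
Lens 1: 1/d_i1 = 1/f₁ − 1/d_o1 = 1/(-24.4) − 1/(61.0) = -0.05738, so d_i1 = -17.43 cm.
The intermediate image is 17.43 cm to the left of lens 1 (virtual), which is 75.0 − (-17.43) = 92.43 cm to the left of lens 2, so d_o2 = +92.43 cm.
Lens 2: 1/d_i2 = 1/f₂ − 1/d_o2 = 1/(17.0) − 1/(92.43) = 0.04800, so d_i2 = 20.8 cm.
The final image is real, 20.8 cm to the right of lens 2 (overall magnification ≈ -0.064).

20.8 cm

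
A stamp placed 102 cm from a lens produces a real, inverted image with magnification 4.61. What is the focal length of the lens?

f = 83.8 cm (converging)

m = −d_i/d_o ⇒ d_i = −m·d_o = −(-4.61)·(102) = 470.2 cm.
1/f = 1/d_o + 1/d_i = 1/(102) + 1/(470.2) = 0.01193, so f = 83.8 cm.
Since f is positive, the lens is converging.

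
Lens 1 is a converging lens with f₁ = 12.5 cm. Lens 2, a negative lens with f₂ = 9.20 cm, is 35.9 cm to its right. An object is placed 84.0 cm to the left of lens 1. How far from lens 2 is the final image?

Lens 1: 1/d_i1 = 1/f₁ − 1/d_o1 = 1/(12.5) − 1/(84.0) = 0.06810, so d_i1 = 14.69 cm.
The intermediate image is 14.69 cm to the right of lens 1, which is 35.9 − (14.69) = 21.21 cm to the left of lens 2, so d_o2 = +21.21 cm.
Lens 2 is diverging, so f₂ = −9.20 cm.
Lens 2: 1/d_i2 = 1/f₂ − 1/d_o2 = 1/(-9.20) − 1/(21.21) = -0.1558, so d_i2 = -6.42 cm.
The final image is virtual, 6.42 cm to the left of lens 2 (overall magnification ≈ -0.053).

6.42 cm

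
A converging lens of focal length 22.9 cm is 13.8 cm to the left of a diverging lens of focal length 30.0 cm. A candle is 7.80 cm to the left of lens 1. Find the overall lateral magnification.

m = +0.818

Lens 1: 1/d_i1 = 1/(22.9) − 1/(7.80) = -0.08454, so d_i1 = -11.83 cm; m₁ = −d_i1/d_o1 = +1.517.
d_o2 = 13.8 − (-11.83) = 25.63 cm.
f₂ = −30.0 cm (diverging).
Lens 2: 1/d_i2 = 1/(-30.0) − 1/(25.63) = -0.07235, so d_i2 = -13.82 cm; m₂ = −d_i2/d_o2 = +0.5393.
m = m₁·m₂ = (+1.517)(+0.5393) = +0.818.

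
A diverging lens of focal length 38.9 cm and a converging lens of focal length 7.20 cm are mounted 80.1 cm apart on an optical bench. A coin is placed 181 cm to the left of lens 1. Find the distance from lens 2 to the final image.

Lens 1 is diverging, so f₁ = −38.9 cm.
Lens 1: 1/d_i1 = 1/f₁ − 1/d_o1 = 1/(-38.9) − 1/(181) = -0.03123, so d_i1 = -32.02 cm.
The intermediate image is 32.02 cm to the left of lens 1 (virtual), which is 80.1 − (-32.02) = 112.1 cm to the left of lens 2, so d_o2 = +112.1 cm.
Lens 2: 1/d_i2 = 1/f₂ − 1/d_o2 = 1/(7.20) − 1/(112.1) = 0.1300, so d_i2 = 7.69 cm.
The final image is real, 7.69 cm to the right of lens 2 (overall magnification ≈ -0.012).

7.69 cm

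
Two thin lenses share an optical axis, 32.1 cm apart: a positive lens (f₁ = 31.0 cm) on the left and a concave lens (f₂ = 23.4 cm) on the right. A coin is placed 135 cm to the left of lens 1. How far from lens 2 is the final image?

12.5 cm

Lens 1: 1/d_i1 = 1/f₁ − 1/d_o1 = 1/(31.0) − 1/(135) = 0.02485, so d_i1 = 40.24 cm.
The intermediate image is 40.24 cm to the right of lens 1, which lies 8.140 cm to the right of lens 2 — a virtual object — so d_o2 = −8.140 cm.
Lens 2 is diverging, so f₂ = −23.4 cm.
Lens 2: 1/d_i2 = 1/f₂ − 1/d_o2 = 1/(-23.4) − 1/(-8.140) = 0.08012, so d_i2 = 12.5 cm.
The final image is real, 12.5 cm to the right of lens 2 (overall magnification ≈ -0.46).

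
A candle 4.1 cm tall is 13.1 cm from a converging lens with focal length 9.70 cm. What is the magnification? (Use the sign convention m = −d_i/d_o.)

m = -2.85

1/d_i = 1/f − 1/d_o = 1/(9.700) − 1/(13.1) = 0.02676, so d_i = 37.37 cm.
m = −d_i/d_o = −(37.37)/(13.1) = -2.85.
The image is real, inverted and enlarged, on the far side of the lens.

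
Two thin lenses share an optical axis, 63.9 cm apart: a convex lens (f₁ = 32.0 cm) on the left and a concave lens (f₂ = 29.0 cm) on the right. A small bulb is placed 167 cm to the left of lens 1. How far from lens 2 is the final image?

Lens 1: 1/d_i1 = 1/f₁ − 1/d_o1 = 1/(32.0) − 1/(167) = 0.02526, so d_i1 = 39.59 cm.
The intermediate image is 39.59 cm to the right of lens 1, which is 63.9 − (39.59) = 24.31 cm to the left of lens 2, so d_o2 = +24.31 cm.
Lens 2 is diverging, so f₂ = −29.0 cm.
Lens 2: 1/d_i2 = 1/f₂ − 1/d_o2 = 1/(-29.0) − 1/(24.31) = -0.07562, so d_i2 = -13.2 cm.
The final image is virtual, 13.2 cm to the left of lens 2 (overall magnification ≈ -0.13).

13.2 cm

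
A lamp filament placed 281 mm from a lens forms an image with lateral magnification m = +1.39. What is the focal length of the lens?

f = 1000 mm (converging)

m = −d_i/d_o ⇒ d_i = −m·d_o = −(+1.39)·(281) = -390.6 mm.
1/f = 1/d_o + 1/d_i = 1/(281) + 1/(-390.6) = 0.0009986, so f = 1000 mm.
Since f is positive, the lens is converging.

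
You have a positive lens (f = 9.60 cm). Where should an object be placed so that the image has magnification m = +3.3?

m = −d_i/d_o ⇒ d_i = −m·d_o.
1/f = 1/d_o + 1/d_i = 1/d_o − 1/(m·d_o) = (1 − 1/m)/d_o, so d_o = f(1 − 1/m) = (9.600)(1 − 1/(+3.3)) = 6.69 cm.

6.69 cm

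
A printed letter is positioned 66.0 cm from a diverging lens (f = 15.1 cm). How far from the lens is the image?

For a diverging lens, f = -15.1 cm.
Lens equation: 1/q = 1/f − 1/p = 1/(-15.10) − 1/(66.0) = -0.06623 − 0.01515 = -0.08138, so q = -12.3 cm.
The image is virtual, upright and reduced, on the same side as the object.

12.3 cm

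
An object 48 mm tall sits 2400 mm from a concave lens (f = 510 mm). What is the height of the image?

For a concave lens, f = -510 mm.
1/d_i = 1/f − 1/d_o = 1/(-510.0) − 1/(2400) = -0.002377, so d_i = -420.6 mm.
m = −d_i/d_o = +0.1753.
|h_i| = |m|·h_o = 0.1753 × 48 = 8.41 mm. The image is virtual, upright and reduced, on the same side as the object.

8.41 mm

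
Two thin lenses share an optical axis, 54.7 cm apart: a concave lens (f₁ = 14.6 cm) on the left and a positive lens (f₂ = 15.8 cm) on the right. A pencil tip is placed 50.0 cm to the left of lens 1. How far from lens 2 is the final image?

20.8 cm

Lens 1 is diverging, so f₁ = −14.6 cm.
Lens 1: 1/d_i1 = 1/f₁ − 1/d_o1 = 1/(-14.6) − 1/(50.0) = -0.08849, so d_i1 = -11.30 cm.
The intermediate image is 11.30 cm to the left of lens 1 (virtual), which is 54.7 − (-11.30) = 66.00 cm to the left of lens 2, so d_o2 = +66.00 cm.
Lens 2: 1/d_i2 = 1/f₂ − 1/d_o2 = 1/(15.8) − 1/(66.00) = 0.04814, so d_i2 = 20.8 cm.
The final image is real, 20.8 cm to the right of lens 2 (overall magnification ≈ -0.071).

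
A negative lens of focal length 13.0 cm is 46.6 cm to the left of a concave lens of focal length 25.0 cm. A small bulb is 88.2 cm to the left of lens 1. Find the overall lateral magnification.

f₁ = −13.0 cm (diverging).
Lens 1: 1/d_i1 = 1/(-13.0) − 1/(88.2) = -0.08826, so d_i1 = -11.33 cm; m₁ = −d_i1/d_o1 = +0.1285.
d_o2 = 46.6 − (-11.33) = 57.93 cm.
f₂ = −25.0 cm (diverging).
Lens 2: 1/d_i2 = 1/(-25.0) − 1/(57.93) = -0.05726, so d_i2 = -17.46 cm; m₂ = −d_i2/d_o2 = +0.3015.
m = m₁·m₂ = (+0.1285)(+0.3015) = +0.0387.

m = +0.0387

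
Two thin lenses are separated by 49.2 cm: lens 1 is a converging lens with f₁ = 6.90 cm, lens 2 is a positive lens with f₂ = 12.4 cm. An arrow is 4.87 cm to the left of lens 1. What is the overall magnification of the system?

Lens 1: 1/d_i1 = 1/(6.90) − 1/(4.87) = -0.06041, so d_i1 = -16.55 cm; m₁ = −d_i1/d_o1 = +3.398.
d_o2 = 49.2 − (-16.55) = 65.75 cm.
Lens 2: 1/d_i2 = 1/(12.4) − 1/(65.75) = 0.06544, so d_i2 = 15.28 cm; m₂ = −d_i2/d_o2 = -0.2324.
m = m₁·m₂ = (+3.398)(-0.2324) = -0.790.

m = -0.790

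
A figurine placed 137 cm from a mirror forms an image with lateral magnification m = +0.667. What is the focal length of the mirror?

f = -274 cm (convex)

m = −d_i/d_o ⇒ d_i = −m·d_o = −(+0.667)·(137) = -91.38 cm.
1/f = 1/d_o + 1/d_i = 1/(137) + 1/(-91.38) = -0.003644, so f = -274 cm.
Since f is negative, the mirror is convex.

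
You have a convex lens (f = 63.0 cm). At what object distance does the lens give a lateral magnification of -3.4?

m = −d_i/d_o ⇒ d_i = −m·d_o.
1/f = 1/d_o + 1/d_i = 1/d_o − 1/(m·d_o) = (1 − 1/m)/d_o, so d_o = f(1 − 1/m) = (63.00)(1 − 1/(-3.4)) = 81.5 cm.

81.5 cm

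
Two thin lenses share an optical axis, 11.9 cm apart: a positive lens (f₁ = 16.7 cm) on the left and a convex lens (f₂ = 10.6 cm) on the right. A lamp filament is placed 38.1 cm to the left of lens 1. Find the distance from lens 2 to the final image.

Lens 1: 1/d_i1 = 1/f₁ − 1/d_o1 = 1/(16.7) − 1/(38.1) = 0.03363, so d_i1 = 29.73 cm.
The intermediate image is 29.73 cm to the right of lens 1, which lies 17.83 cm to the right of lens 2 — a virtual object — so d_o2 = −17.83 cm.
Lens 2: 1/d_i2 = 1/f₂ − 1/d_o2 = 1/(10.6) − 1/(-17.83) = 0.1504, so d_i2 = 6.65 cm.
The final image is real, 6.65 cm to the right of lens 2 (overall magnification ≈ -0.29).

6.65 cm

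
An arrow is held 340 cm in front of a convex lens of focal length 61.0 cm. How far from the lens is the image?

Lens equation: 1/q = 1/f − 1/p = 1/(61.00) − 1/(340) = 0.01639 − 0.002941 = 0.01345, so q = 74.3 cm.
The image is real, inverted and reduced, on the far side of the lens.

74.3 cm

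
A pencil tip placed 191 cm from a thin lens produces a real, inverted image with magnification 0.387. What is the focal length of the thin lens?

m = −d_i/d_o ⇒ d_i = −m·d_o = −(-0.387)·(191) = 73.92 cm.
1/f = 1/d_o + 1/d_i = 1/(191) + 1/(73.92) = 0.01876, so f = 53.3 cm.
Since f is positive, the thin lens is converging.

f = 53.3 cm (converging)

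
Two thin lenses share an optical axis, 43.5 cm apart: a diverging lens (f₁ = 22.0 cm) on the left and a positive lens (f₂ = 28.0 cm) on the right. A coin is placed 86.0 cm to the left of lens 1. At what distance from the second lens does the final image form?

Lens 1 is diverging, so f₁ = −22.0 cm.
Lens 1: 1/d_i1 = 1/f₁ − 1/d_o1 = 1/(-22.0) − 1/(86.0) = -0.05708, so d_i1 = -17.52 cm.
The intermediate image is 17.52 cm to the left of lens 1 (virtual), which is 43.5 − (-17.52) = 61.02 cm to the left of lens 2, so d_o2 = +61.02 cm.
Lens 2: 1/d_i2 = 1/f₂ − 1/d_o2 = 1/(28.0) − 1/(61.02) = 0.01933, so d_i2 = 51.7 cm.
The final image is real, 51.7 cm to the right of lens 2 (overall magnification ≈ -0.17).

51.7 cm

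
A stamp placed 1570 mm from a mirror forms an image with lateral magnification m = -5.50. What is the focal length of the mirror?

f = 1330 mm (concave)

m = −d_i/d_o ⇒ d_i = −m·d_o = −(-5.50)·(1570) = 8635 mm.
1/f = 1/d_o + 1/d_i = 1/(1570) + 1/(8635) = 0.0007528, so f = 1330 mm.
Since f is positive, the mirror is concave.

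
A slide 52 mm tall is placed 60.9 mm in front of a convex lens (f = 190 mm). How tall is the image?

1/d_i = 1/f − 1/d_o = 1/(190.0) − 1/(60.9) = -0.01116, so d_i = -89.63 mm.
m = −d_i/d_o = +1.472.
|h_i| = |m|·h_o = 1.472 × 52 = 76.5 mm. The image is virtual, upright and enlarged, on the same side as the object.

76.5 mm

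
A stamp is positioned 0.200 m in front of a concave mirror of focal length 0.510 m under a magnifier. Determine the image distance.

Mirror equation: 1/d_i = 1/f − 1/d_o = 1/(0.5100) − 1/(0.200) = 1.961 − 5.000 = -3.039, so d_i = -0.329 m.
The image is virtual, upright and enlarged, behind the mirror.

0.329 m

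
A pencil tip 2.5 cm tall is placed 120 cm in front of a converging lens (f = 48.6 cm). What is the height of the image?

1/d_i = 1/f − 1/d_o = 1/(48.60) − 1/(120) = 0.01224, so d_i = 81.68 cm.
m = −d_i/d_o = -0.6807.
|h_i| = |m|·h_o = 0.6807 × 2.5 = 1.70 cm. The image is real, inverted and reduced, on the far side of the lens.

1.70 cm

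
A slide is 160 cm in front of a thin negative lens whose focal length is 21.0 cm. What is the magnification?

For a negative lens, f = -21.0 cm.
1/d_i = 1/f − 1/d_o = 1/(-21.00) − 1/(160) = -0.05387, so d_i = -18.56 cm.
m = −d_i/d_o = −(-18.56)/(160) = +0.116.
The image is virtual, upright and reduced, on the same side as the object.

m = +0.116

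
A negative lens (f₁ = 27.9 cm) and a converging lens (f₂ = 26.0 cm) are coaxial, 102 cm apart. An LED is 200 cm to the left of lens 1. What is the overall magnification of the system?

m = -0.0317

f₁ = −27.9 cm (diverging).
Lens 1: 1/d_i1 = 1/(-27.9) − 1/(200) = -0.04084, so d_i1 = -24.48 cm; m₁ = −d_i1/d_o1 = +0.1224.
d_o2 = 102 − (-24.48) = 126.5 cm.
Lens 2: 1/d_i2 = 1/(26.0) − 1/(126.5) = 0.03056, so d_i2 = 32.73 cm; m₂ = −d_i2/d_o2 = -0.2587.
m = m₁·m₂ = (+0.1224)(-0.2587) = -0.0317.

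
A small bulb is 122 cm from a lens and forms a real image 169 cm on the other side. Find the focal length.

f = 70.9 cm (converging)

Real image ⇒ d_i = +169 cm.
1/f = 1/d_o + 1/d_i = 1/(122) + 1/(169) = 0.01411, so f = 70.9 cm.
Since f is positive, the lens is converging.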